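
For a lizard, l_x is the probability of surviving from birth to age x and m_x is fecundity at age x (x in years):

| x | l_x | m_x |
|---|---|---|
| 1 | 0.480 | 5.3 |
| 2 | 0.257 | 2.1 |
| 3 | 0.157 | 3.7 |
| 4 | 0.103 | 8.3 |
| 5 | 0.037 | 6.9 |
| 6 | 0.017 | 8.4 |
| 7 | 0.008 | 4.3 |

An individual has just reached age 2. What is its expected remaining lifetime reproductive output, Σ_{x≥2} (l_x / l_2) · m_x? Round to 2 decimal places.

9.37

l_2 = 0.257. Conditional survival from age 2 to x is l_x / l_2.
  x=2: (0.257/0.257) × 2.1 = 2.1000
  x=3: (0.157/0.257) × 3.7 = 2.2603
  x=4: (0.103/0.257) × 8.3 = 3.3265
  x=5: (0.037/0.257) × 6.9 = 0.9934
  x=6: (0.017/0.257) × 8.4 = 0.5556
  x=7: (0.008/0.257) × 4.3 = 0.1339
Sum = 2.1000 + 2.2603 + 3.3265 + 0.9934 + 0.5556 + 0.1339 = 9.3696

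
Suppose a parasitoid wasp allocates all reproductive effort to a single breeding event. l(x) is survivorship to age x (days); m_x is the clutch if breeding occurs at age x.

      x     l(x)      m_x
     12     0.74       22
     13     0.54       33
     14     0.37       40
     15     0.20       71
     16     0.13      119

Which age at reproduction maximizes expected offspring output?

13

Expected offspring if breeding at age x = l(x) × m_x:
  age 12: 0.74 × 22 = 16.280
  age 13: 0.54 × 33 = 17.820
  age 14: 0.37 × 40 = 14.800
  age 15: 0.20 × 71 = 14.200
  age 16: 0.13 × 119 = 15.470
Maximum at age 13 (17.820).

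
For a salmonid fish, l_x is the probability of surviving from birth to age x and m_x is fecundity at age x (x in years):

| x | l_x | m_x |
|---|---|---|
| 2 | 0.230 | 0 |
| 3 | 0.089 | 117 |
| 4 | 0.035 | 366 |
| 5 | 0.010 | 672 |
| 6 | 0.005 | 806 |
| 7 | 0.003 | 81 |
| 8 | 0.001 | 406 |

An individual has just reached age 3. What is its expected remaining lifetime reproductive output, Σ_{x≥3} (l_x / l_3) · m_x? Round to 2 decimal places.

l_3 = 0.089. Conditional survival from age 3 to x is l_x / l_3.
  x=3: (0.089/0.089) × 117 = 117.0000
  x=4: (0.035/0.089) × 366 = 143.9326
  x=5: (0.010/0.089) × 672 = 75.5056
  x=6: (0.005/0.089) × 806 = 45.2809
  x=7: (0.003/0.089) × 81 = 2.7303
  x=8: (0.001/0.089) × 406 = 4.5618
Sum = 117.0000 + 143.9326 + 75.5056 + 45.2809 + 2.7303 + 4.5618 = 389.0112

389.01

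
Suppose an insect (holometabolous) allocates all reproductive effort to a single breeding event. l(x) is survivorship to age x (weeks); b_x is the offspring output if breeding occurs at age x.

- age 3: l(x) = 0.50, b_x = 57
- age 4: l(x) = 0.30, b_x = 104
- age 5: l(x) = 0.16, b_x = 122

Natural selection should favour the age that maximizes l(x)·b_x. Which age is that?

4

Expected offspring if breeding at age x = l(x) × b_x:
  age 3: 0.50 × 57 = 28.500
  age 4: 0.30 × 104 = 31.200
  age 5: 0.16 × 122 = 19.520
Maximum at age 4 (31.200).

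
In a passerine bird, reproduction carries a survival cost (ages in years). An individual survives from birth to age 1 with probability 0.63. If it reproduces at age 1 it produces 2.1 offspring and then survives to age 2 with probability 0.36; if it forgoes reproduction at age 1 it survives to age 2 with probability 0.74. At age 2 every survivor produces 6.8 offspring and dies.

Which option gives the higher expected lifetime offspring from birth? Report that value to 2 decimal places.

3.17

breed at age 1: R₀ = 0.63 × (2.1 + 0.36 × 6.8) = 0.63 × 4.5480 = 2.8652
delay to age 2: R₀ = 0.63 × (0.74 × 6.8) = 0.63 × 5.0320 = 3.1702
Higher: delay to age 2 (3.1702).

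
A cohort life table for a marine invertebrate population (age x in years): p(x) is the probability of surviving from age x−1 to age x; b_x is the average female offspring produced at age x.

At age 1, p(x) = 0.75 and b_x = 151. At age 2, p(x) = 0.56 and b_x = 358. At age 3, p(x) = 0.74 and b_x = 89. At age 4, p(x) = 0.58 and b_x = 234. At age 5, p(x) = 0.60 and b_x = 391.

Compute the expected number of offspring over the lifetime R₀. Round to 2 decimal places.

375.74

Survivorship from birth: l_x = p_1·p_2·…·p_x.
  l_1 = 0.75000
  l_2 = 0.42000
  l_3 = 0.31080
  l_4 = 0.18026
  l_5 = 0.10816
R₀ = Σ l_x b_x:
  age 1: 0.75000 × 151 = 113.2500
  age 2: 0.42000 × 358 = 150.3600
  age 3: 0.31080 × 89 = 27.6612
  age 4: 0.18026 × 234 = 42.1808
  age 5: 0.10816 × 391 = 42.2906
R₀ = 113.2500 + 150.3600 + 27.6612 + 42.1808 + 42.2906 = 375.7426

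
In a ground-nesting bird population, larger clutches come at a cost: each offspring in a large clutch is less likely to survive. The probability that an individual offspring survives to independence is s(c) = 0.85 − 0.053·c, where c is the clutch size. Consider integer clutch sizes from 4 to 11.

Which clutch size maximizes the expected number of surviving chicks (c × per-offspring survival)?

Expected surviving chicks = c × s(c):
  c=4: 4 × 0.638 = 2.552
  c=5: 5 × 0.585 = 2.925
  c=6: 6 × 0.532 = 3.192
  c=7: 7 × 0.479 = 3.353
  c=8: 8 × 0.426 = 3.408
  c=9: 9 × 0.373 = 3.357
  c=10: 10 × 0.320 = 3.200
  c=11: 11 × 0.267 = 2.937
Maximum at c = 8 (3.408 surviving chicks).

8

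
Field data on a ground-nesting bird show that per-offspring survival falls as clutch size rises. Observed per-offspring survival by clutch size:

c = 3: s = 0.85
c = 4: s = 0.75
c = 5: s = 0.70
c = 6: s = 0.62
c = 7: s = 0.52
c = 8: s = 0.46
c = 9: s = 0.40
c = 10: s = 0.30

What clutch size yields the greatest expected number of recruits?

6

Expected recruits = c × s(c):
  c=3: 3 × 0.85 = 2.550
  c=4: 4 × 0.75 = 3.000
  c=5: 5 × 0.70 = 3.500
  c=6: 6 × 0.62 = 3.720
  c=7: 7 × 0.52 = 3.640
  c=8: 8 × 0.46 = 3.680
  c=9: 9 × 0.40 = 3.600
  c=10: 10 × 0.30 = 3.000
Maximum at c = 6 (3.720 recruits).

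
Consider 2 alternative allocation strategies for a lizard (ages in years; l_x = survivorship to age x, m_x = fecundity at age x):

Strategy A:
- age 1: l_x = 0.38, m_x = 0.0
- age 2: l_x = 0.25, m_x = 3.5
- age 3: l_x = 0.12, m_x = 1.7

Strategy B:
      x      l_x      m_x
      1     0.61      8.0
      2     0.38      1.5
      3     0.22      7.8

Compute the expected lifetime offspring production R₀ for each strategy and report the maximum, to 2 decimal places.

7.17

Strategy A: R₀ = 0.38×0.0 + 0.25×3.5 + 0.12×1.7 = 1.0790
Strategy B: R₀ = 0.61×8.0 + 0.38×1.5 + 0.22×7.8 = 7.1660
Highest R₀: strategy B with 7.1660.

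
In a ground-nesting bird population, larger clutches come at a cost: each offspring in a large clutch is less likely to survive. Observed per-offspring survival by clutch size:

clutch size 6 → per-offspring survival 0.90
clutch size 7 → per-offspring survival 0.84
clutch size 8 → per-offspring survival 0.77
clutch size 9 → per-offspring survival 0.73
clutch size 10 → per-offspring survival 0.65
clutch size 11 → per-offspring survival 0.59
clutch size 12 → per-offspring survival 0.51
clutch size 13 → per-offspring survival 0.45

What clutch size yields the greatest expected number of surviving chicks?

Expected surviving chicks = c × s(c):
  c=6: 6 × 0.90 = 5.400
  c=7: 7 × 0.84 = 5.880
  c=8: 8 × 0.77 = 6.160
  c=9: 9 × 0.73 = 6.570
  c=10: 10 × 0.65 = 6.500
  c=11: 11 × 0.59 = 6.490
  c=12: 12 × 0.51 = 6.120
  c=13: 13 × 0.45 = 5.850
Maximum at c = 9 (6.570 surviving chicks).

9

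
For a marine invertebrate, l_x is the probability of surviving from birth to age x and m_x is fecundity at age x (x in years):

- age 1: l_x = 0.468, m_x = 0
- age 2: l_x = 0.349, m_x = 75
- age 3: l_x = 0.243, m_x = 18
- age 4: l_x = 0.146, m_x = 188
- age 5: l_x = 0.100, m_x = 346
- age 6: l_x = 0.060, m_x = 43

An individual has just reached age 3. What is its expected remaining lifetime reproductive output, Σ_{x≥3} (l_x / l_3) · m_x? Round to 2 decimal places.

283.96

l_3 = 0.243. Conditional survival from age 3 to x is l_x / l_3.
  x=3: (0.243/0.243) × 18 = 18.0000
  x=4: (0.146/0.243) × 188 = 112.9547
  x=5: (0.100/0.243) × 346 = 142.3868
  x=6: (0.060/0.243) × 43 = 10.6173
Sum = 18.0000 + 112.9547 + 142.3868 + 10.6173 = 283.9588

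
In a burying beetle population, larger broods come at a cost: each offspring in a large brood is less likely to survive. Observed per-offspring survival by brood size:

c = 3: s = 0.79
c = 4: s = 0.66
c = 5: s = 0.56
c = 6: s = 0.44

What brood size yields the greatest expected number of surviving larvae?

5

Expected surviving larvae = c × s(c):
  c=3: 3 × 0.79 = 2.370
  c=4: 4 × 0.66 = 2.640
  c=5: 5 × 0.56 = 2.800
  c=6: 6 × 0.44 = 2.640
Maximum at c = 5 (2.800 surviving larvae).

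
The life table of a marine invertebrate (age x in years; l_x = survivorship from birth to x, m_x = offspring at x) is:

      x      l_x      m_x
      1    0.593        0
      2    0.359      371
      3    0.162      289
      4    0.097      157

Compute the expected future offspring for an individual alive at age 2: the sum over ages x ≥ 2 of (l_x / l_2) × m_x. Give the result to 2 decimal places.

l_2 = 0.359. Conditional survival from age 2 to x is l_x / l_2.
  x=2: (0.359/0.359) × 371 = 371.0000
  x=3: (0.162/0.359) × 289 = 130.4123
  x=4: (0.097/0.359) × 157 = 42.4206
Sum = 371.0000 + 130.4123 + 42.4206 = 543.8329

543.83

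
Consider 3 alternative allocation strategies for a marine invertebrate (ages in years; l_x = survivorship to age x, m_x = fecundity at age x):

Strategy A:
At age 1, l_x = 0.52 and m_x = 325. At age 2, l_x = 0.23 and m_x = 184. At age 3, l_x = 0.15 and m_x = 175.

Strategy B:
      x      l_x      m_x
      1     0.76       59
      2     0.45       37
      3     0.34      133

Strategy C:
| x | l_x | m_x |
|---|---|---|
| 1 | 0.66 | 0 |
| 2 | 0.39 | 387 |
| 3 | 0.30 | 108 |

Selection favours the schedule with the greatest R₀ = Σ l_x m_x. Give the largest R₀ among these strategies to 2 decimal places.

Strategy A: R₀ = 0.52×325 + 0.23×184 + 0.15×175 = 237.5700
Strategy B: R₀ = 0.76×59 + 0.45×37 + 0.34×133 = 106.7100
Strategy C: R₀ = 0.66×0 + 0.39×387 + 0.30×108 = 183.3300
Highest R₀: strategy A with 237.5700.

237.57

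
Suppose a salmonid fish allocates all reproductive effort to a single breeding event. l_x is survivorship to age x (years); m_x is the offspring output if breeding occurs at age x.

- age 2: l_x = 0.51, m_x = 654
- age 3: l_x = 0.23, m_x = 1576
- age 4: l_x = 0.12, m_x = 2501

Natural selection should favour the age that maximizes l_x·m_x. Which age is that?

Expected offspring if breeding at age x = l_x × m_x:
  age 2: 0.51 × 654 = 333.540
  age 3: 0.23 × 1576 = 362.480
  age 4: 0.12 × 2501 = 300.120
Maximum at age 3 (362.480).

3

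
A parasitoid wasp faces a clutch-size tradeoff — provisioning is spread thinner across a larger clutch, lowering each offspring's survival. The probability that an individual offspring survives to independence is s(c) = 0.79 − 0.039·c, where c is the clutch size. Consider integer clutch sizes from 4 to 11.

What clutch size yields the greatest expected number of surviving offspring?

Expected surviving offspring = c × s(c):
  c=4: 4 × 0.634 = 2.536
  c=5: 5 × 0.595 = 2.975
  c=6: 6 × 0.556 = 3.336
  c=7: 7 × 0.517 = 3.619
  c=8: 8 × 0.478 = 3.824
  c=9: 9 × 0.439 = 3.951
  c=10: 10 × 0.400 = 4.000
  c=11: 11 × 0.361 = 3.971
Maximum at c = 10 (4.000 surviving offspring).

10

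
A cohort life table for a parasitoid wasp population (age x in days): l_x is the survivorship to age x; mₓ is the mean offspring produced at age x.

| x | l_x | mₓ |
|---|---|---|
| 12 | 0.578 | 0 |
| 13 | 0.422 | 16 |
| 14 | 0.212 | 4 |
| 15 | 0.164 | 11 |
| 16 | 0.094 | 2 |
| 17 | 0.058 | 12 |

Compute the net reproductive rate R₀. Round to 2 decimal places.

R₀ = Σ l_x mₓ:
  age 12: 0.578 × 0 = 0.0000
  age 13: 0.422 × 16 = 6.7520
  age 14: 0.212 × 4 = 0.8480
  age 15: 0.164 × 11 = 1.8040
  age 16: 0.094 × 2 = 0.1880
  age 17: 0.058 × 12 = 0.6960
R₀ = 0.0000 + 6.7520 + 0.8480 + 1.8040 + 0.1880 + 0.6960 = 10.2880

10.29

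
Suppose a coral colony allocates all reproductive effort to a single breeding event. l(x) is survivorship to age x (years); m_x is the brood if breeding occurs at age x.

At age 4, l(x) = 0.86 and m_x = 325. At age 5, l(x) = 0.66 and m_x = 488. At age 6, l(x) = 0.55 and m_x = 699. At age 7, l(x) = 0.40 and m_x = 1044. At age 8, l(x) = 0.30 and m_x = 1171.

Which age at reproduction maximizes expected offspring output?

Expected offspring if breeding at age x = l(x) × m_x:
  age 4: 0.86 × 325 = 279.500
  age 5: 0.66 × 488 = 322.080
  age 6: 0.55 × 699 = 384.450
  age 7: 0.40 × 1044 = 417.600
  age 8: 0.30 × 1171 = 351.300
Maximum at age 7 (417.600).

7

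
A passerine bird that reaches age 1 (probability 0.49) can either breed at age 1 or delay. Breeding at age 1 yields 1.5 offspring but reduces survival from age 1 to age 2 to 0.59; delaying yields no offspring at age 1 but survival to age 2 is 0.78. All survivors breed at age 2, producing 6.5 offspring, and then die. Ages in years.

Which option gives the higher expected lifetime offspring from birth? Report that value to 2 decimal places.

2.61

breed at age 1: R₀ = 0.49 × (1.5 + 0.59 × 6.5) = 0.49 × 5.3350 = 2.6141
delay to age 2: R₀ = 0.49 × (0.78 × 6.5) = 0.49 × 5.0700 = 2.4843
Higher: breed at age 1 (2.6141).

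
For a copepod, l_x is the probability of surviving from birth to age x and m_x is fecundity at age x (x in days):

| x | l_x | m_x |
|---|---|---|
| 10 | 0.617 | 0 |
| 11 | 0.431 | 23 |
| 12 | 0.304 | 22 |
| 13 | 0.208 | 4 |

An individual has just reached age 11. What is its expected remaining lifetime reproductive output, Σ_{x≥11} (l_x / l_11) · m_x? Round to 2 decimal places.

40.45

l_11 = 0.431. Conditional survival from age 11 to x is l_x / l_11.
  x=11: (0.431/0.431) × 23 = 23.0000
  x=12: (0.304/0.431) × 22 = 15.5174
  x=13: (0.208/0.431) × 4 = 1.9304
Sum = 23.0000 + 15.5174 + 1.9304 = 40.4478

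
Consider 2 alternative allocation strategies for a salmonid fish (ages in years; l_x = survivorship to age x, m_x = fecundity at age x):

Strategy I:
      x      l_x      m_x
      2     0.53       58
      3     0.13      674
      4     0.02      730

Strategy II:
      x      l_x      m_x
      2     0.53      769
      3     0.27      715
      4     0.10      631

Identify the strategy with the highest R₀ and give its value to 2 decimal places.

Strategy I: R₀ = 0.53×58 + 0.13×674 + 0.02×730 = 132.9600
Strategy II: R₀ = 0.53×769 + 0.27×715 + 0.10×631 = 663.7200
Highest R₀: strategy II with 663.7200.

663.72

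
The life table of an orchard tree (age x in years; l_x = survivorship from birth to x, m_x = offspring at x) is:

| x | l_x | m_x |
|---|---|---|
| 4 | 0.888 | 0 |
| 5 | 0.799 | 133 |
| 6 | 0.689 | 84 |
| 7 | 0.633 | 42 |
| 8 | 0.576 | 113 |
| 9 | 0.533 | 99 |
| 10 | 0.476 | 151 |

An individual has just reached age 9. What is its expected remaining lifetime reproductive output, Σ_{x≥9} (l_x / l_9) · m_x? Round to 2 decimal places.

233.85

l_9 = 0.533. Conditional survival from age 9 to x is l_x / l_9.
  x=9: (0.533/0.533) × 99 = 99.0000
  x=10: (0.476/0.533) × 151 = 134.8518
Sum = 99.0000 + 134.8518 = 233.8518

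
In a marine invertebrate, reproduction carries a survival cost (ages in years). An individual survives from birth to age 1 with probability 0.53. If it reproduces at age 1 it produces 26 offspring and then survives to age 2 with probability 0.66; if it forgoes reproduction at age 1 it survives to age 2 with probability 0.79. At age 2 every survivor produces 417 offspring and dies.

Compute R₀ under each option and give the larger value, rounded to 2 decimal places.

breed at age 1: R₀ = 0.53 × (26 + 0.66 × 417) = 0.53 × 301.2200 = 159.6466
delay to age 2: R₀ = 0.53 × (0.79 × 417) = 0.53 × 329.4300 = 174.5979
Higher: delay to age 2 (174.5979).

174.60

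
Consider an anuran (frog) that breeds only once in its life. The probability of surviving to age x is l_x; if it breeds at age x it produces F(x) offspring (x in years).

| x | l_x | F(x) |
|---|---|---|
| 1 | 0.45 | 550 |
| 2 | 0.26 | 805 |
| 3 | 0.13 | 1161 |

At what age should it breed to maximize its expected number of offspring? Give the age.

Expected offspring if breeding at age x = l_x × F(x):
  age 1: 0.45 × 550 = 247.500
  age 2: 0.26 × 805 = 209.300
  age 3: 0.13 × 1161 = 150.930
Maximum at age 1 (247.500).

1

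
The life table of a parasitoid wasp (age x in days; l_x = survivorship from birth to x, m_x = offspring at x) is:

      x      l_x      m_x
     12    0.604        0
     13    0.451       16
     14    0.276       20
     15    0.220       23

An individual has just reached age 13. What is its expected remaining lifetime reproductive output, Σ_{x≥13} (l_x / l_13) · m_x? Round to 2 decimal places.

l_13 = 0.451. Conditional survival from age 13 to x is l_x / l_13.
  x=13: (0.451/0.451) × 16 = 16.0000
  x=14: (0.276/0.451) × 20 = 12.2395
  x=15: (0.220/0.451) × 23 = 11.2195
Sum = 16.0000 + 12.2395 + 11.2195 = 39.4590

39.46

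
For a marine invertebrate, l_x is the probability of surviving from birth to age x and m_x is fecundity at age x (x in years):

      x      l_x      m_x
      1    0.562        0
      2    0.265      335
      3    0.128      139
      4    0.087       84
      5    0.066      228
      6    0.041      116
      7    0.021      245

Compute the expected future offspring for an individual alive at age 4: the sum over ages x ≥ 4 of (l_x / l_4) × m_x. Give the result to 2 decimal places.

l_4 = 0.087. Conditional survival from age 4 to x is l_x / l_4.
  x=4: (0.087/0.087) × 84 = 84.0000
  x=5: (0.066/0.087) × 228 = 172.9655
  x=6: (0.041/0.087) × 116 = 54.6667
  x=7: (0.021/0.087) × 245 = 59.1379
Sum = 84.0000 + 172.9655 + 54.6667 + 59.1379 = 370.7701

370.77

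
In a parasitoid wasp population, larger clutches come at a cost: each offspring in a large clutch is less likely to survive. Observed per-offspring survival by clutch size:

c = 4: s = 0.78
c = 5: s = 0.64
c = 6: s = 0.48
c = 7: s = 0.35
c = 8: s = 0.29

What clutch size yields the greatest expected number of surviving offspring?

Expected surviving offspring = c × s(c):
  c=4: 4 × 0.78 = 3.120
  c=5: 5 × 0.64 = 3.200
  c=6: 6 × 0.48 = 2.880
  c=7: 7 × 0.35 = 2.450
  c=8: 8 × 0.29 = 2.320
Maximum at c = 5 (3.200 surviving offspring).

5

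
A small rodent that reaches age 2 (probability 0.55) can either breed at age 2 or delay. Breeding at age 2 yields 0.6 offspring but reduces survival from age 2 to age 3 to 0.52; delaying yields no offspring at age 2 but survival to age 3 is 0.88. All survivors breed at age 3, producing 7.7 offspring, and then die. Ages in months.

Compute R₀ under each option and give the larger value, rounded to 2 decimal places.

breed at age 2: R₀ = 0.55 × (0.6 + 0.52 × 7.7) = 0.55 × 4.6040 = 2.5322
delay to age 3: R₀ = 0.55 × (0.88 × 7.7) = 0.55 × 6.7760 = 3.7268
Higher: delay to age 3 (3.7268).

3.73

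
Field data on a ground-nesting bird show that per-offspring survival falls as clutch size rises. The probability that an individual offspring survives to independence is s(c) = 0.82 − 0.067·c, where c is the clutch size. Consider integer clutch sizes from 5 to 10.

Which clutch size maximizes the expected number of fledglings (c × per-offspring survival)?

6

Expected fledglings = c × s(c):
  c=5: 5 × 0.485 = 2.425
  c=6: 6 × 0.418 = 2.508
  c=7: 7 × 0.351 = 2.457
  c=8: 8 × 0.284 = 2.272
  c=9: 9 × 0.217 = 1.953
  c=10: 10 × 0.150 = 1.500
Maximum at c = 6 (2.508 fledglings).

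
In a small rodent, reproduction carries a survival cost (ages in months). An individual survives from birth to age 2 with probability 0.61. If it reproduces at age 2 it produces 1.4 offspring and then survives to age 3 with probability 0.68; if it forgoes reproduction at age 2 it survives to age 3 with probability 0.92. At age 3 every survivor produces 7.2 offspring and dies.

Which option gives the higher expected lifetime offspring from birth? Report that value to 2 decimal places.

4.04

breed at age 2: R₀ = 0.61 × (1.4 + 0.68 × 7.2) = 0.61 × 6.2960 = 3.8406
delay to age 3: R₀ = 0.61 × (0.92 × 7.2) = 0.61 × 6.6240 = 4.0406
Higher: delay to age 3 (4.0406).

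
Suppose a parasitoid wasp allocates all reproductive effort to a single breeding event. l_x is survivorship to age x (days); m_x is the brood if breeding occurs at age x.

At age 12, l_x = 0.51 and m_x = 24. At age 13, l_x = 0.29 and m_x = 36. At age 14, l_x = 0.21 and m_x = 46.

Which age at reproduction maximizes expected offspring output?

12

Expected offspring if breeding at age x = l_x × m_x:
  age 12: 0.51 × 24 = 12.240
  age 13: 0.29 × 36 = 10.440
  age 14: 0.21 × 46 = 9.660
Maximum at age 12 (12.240).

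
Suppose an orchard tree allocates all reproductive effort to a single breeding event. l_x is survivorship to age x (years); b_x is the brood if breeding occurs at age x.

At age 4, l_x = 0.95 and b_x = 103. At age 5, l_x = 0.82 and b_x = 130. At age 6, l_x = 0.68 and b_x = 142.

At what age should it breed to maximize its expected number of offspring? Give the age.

5

Expected offspring if breeding at age x = l_x × b_x:
  age 4: 0.95 × 103 = 97.850
  age 5: 0.82 × 130 = 106.600
  age 6: 0.68 × 142 = 96.560
Maximum at age 5 (106.600).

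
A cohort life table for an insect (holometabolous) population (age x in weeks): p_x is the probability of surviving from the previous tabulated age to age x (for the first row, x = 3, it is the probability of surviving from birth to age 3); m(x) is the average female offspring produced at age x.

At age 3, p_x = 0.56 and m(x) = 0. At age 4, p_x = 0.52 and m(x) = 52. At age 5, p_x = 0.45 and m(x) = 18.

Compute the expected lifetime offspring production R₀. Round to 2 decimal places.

Survivorship from birth: l_x = p_3·p_4·…·p_x.
  l_3 = 0.56000
  l_4 = 0.29120
  l_5 = 0.13104
R₀ = Σ l_x m(x):
  age 3: 0.56000 × 0 = 0.0000
  age 4: 0.29120 × 52 = 15.1424
  age 5: 0.13104 × 18 = 2.3587
R₀ = 0.0000 + 15.1424 + 2.3587 = 17.5011

17.50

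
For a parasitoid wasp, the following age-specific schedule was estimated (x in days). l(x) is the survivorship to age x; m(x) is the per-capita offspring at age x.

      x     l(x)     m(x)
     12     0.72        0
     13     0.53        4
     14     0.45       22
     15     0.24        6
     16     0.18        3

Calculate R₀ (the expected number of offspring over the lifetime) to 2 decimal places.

14.00

R₀ = Σ l(x) m(x):
  age 12: 0.72 × 0 = 0.0000
  age 13: 0.53 × 4 = 2.1200
  age 14: 0.45 × 22 = 9.9000
  age 15: 0.24 × 6 = 1.4400
  age 16: 0.18 × 3 = 0.5400
R₀ = 0.0000 + 2.1200 + 9.9000 + 1.4400 + 0.5400 = 14.0000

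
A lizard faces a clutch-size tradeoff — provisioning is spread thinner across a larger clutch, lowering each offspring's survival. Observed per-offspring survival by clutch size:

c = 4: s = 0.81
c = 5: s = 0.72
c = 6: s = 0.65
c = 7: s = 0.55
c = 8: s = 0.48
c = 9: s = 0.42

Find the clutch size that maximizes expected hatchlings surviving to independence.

6

Expected hatchlings surviving to independence = c × s(c):
  c=4: 4 × 0.81 = 3.240
  c=5: 5 × 0.72 = 3.600
  c=6: 6 × 0.65 = 3.900
  c=7: 7 × 0.55 = 3.850
  c=8: 8 × 0.48 = 3.840
  c=9: 9 × 0.42 = 3.780
Maximum at c = 6 (3.900 hatchlings surviving to independence).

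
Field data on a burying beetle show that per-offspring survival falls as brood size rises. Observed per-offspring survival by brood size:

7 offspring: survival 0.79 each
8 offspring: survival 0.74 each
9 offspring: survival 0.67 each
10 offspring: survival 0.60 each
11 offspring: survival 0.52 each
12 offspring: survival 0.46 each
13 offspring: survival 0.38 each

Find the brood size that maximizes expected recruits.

Expected recruits = c × s(c):
  c=7: 7 × 0.79 = 5.530
  c=8: 8 × 0.74 = 5.920
  c=9: 9 × 0.67 = 6.030
  c=10: 10 × 0.60 = 6.000
  c=11: 11 × 0.52 = 5.720
  c=12: 12 × 0.46 = 5.520
  c=13: 13 × 0.38 = 4.940
Maximum at c = 9 (6.030 recruits).

9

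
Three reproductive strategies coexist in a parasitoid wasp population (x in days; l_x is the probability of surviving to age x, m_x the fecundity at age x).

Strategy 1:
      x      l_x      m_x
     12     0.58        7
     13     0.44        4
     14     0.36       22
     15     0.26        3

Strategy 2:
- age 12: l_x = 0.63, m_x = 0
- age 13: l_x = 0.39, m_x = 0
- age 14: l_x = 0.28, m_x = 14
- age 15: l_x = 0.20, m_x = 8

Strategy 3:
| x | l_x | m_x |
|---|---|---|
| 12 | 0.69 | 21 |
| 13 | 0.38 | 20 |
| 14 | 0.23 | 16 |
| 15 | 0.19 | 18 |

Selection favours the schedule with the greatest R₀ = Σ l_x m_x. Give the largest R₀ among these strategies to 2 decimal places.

Strategy 1: R₀ = 0.58×7 + 0.44×4 + 0.36×22 + 0.26×3 = 14.5200
Strategy 2: R₀ = 0.63×0 + 0.39×0 + 0.28×14 + 0.20×8 = 5.5200
Strategy 3: R₀ = 0.69×21 + 0.38×20 + 0.23×16 + 0.19×18 = 29.1900
Highest R₀: strategy 3 with 29.1900.

29.19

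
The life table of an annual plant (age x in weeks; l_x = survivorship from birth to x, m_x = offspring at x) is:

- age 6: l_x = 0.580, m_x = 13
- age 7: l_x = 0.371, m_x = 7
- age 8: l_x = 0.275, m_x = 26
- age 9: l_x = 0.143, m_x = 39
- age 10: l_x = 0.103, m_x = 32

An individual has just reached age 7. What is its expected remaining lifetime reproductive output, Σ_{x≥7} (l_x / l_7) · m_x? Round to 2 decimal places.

50.19

l_7 = 0.371. Conditional survival from age 7 to x is l_x / l_7.
  x=7: (0.371/0.371) × 7 = 7.0000
  x=8: (0.275/0.371) × 26 = 19.2722
  x=9: (0.143/0.371) × 39 = 15.0323
  x=10: (0.103/0.371) × 32 = 8.8841
Sum = 7.0000 + 19.2722 + 15.0323 + 8.8841 = 50.1887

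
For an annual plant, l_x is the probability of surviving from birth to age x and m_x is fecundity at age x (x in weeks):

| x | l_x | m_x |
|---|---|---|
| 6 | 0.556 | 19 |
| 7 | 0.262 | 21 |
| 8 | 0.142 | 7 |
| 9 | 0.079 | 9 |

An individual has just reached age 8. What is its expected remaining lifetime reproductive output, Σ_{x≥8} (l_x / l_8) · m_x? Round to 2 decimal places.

12.01

l_8 = 0.142. Conditional survival from age 8 to x is l_x / l_8.
  x=8: (0.142/0.142) × 7 = 7.0000
  x=9: (0.079/0.142) × 9 = 5.0070
Sum = 7.0000 + 5.0070 = 12.0070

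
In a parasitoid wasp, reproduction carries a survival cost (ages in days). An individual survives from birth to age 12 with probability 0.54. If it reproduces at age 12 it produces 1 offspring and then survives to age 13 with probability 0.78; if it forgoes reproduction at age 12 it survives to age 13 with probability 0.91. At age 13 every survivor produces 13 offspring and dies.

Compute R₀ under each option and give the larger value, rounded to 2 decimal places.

breed at age 12: R₀ = 0.54 × (1 + 0.78 × 13) = 0.54 × 11.1400 = 6.0156
delay to age 13: R₀ = 0.54 × (0.91 × 13) = 0.54 × 11.8300 = 6.3882
Higher: delay to age 13 (6.3882).

6.39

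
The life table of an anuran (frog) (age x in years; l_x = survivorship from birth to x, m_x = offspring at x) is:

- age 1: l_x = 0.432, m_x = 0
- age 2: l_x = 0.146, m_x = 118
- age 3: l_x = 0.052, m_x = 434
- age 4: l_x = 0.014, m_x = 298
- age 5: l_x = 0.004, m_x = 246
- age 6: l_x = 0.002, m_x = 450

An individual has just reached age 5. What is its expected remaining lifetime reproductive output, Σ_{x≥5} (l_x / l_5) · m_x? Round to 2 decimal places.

471.00

l_5 = 0.004. Conditional survival from age 5 to x is l_x / l_5.
  x=5: (0.004/0.004) × 246 = 246.0000
  x=6: (0.002/0.004) × 450 = 225.0000
Sum = 246.0000 + 225.0000 = 471.0000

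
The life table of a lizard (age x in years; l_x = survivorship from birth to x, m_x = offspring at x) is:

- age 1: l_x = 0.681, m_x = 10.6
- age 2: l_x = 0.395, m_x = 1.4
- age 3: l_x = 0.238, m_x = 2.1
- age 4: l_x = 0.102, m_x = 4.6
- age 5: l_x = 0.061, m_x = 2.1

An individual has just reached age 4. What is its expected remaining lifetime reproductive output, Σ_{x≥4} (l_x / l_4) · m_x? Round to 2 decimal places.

l_4 = 0.102. Conditional survival from age 4 to x is l_x / l_4.
  x=4: (0.102/0.102) × 4.6 = 4.6000
  x=5: (0.061/0.102) × 2.1 = 1.2559
Sum = 4.6000 + 1.2559 = 5.8559

5.86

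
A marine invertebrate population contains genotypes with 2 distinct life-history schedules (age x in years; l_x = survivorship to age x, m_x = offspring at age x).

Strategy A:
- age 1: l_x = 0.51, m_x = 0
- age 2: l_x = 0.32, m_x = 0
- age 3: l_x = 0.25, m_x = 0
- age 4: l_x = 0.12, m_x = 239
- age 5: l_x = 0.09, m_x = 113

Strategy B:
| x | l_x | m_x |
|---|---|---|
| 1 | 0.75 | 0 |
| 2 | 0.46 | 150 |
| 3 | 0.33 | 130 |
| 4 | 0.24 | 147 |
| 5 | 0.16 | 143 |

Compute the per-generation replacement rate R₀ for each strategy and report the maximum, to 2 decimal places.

170.06

Strategy A: R₀ = 0.51×0 + 0.32×0 + 0.25×0 + 0.12×239 + 0.09×113 = 38.8500
Strategy B: R₀ = 0.75×0 + 0.46×150 + 0.33×130 + 0.24×147 + 0.16×143 = 170.0600
Highest R₀: strategy B with 170.0600.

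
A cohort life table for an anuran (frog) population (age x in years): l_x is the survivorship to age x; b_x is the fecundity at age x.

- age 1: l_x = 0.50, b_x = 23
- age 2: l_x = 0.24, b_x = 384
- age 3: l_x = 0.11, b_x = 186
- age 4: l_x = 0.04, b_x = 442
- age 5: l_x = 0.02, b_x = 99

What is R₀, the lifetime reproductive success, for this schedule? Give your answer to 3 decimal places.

143.780

R₀ = Σ l_x b_x:
  age 1: 0.50 × 23 = 11.5000
  age 2: 0.24 × 384 = 92.1600
  age 3: 0.11 × 186 = 20.4600
  age 4: 0.04 × 442 = 17.6800
  age 5: 0.02 × 99 = 1.9800
R₀ = 11.5000 + 92.1600 + 20.4600 + 17.6800 + 1.9800 = 143.7800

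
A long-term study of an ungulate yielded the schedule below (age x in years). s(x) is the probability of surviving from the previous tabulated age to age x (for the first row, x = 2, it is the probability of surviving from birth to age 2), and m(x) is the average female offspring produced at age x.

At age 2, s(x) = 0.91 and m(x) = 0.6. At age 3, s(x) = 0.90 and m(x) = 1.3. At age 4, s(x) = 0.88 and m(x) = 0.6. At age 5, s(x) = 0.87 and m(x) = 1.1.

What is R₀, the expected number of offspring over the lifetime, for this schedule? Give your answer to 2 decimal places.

Survivorship from birth: l_x = s_2·s_3·…·s_x.
  l_2 = 0.91000
  l_3 = 0.81900
  l_4 = 0.72072
  l_5 = 0.62703
R₀ = Σ l_x m(x):
  age 2: 0.91000 × 0.6 = 0.5460
  age 3: 0.81900 × 1.3 = 1.0647
  age 4: 0.72072 × 0.6 = 0.4324
  age 5: 0.62703 × 1.1 = 0.6897
R₀ = 0.5460 + 1.0647 + 0.4324 + 0.6897 = 2.7329

2.73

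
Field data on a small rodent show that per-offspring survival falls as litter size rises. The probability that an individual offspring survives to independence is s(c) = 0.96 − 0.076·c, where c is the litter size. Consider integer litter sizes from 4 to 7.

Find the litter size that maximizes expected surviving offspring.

6

Expected surviving offspring = c × s(c):
  c=4: 4 × 0.656 = 2.624
  c=5: 5 × 0.580 = 2.900
  c=6: 6 × 0.504 = 3.024
  c=7: 7 × 0.428 = 2.996
Maximum at c = 6 (3.024 surviving offspring).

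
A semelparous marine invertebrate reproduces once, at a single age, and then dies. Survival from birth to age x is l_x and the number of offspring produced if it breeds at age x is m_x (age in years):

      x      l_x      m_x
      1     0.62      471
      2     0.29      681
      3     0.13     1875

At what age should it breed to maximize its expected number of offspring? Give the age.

1

Expected offspring if breeding at age x = l_x × m_x:
  age 1: 0.62 × 471 = 292.020
  age 2: 0.29 × 681 = 197.490
  age 3: 0.13 × 1875 = 243.750
Maximum at age 1 (292.020).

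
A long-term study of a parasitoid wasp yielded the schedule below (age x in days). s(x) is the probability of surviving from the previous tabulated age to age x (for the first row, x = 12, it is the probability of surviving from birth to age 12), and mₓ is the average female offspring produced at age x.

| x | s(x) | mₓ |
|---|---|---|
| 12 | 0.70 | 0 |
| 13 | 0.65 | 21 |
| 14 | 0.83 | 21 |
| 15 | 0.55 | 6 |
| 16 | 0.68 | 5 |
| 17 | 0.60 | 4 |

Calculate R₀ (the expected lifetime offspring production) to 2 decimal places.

19.78

Survivorship from birth: l_x = s_12·s_13·…·s_x.
  l_12 = 0.70000
  l_13 = 0.45500
  l_14 = 0.37765
  l_15 = 0.20771
  l_16 = 0.14124
  l_17 = 0.08474
R₀ = Σ l_x mₓ:
  age 12: 0.70000 × 0 = 0.0000
  age 13: 0.45500 × 21 = 9.5550
  age 14: 0.37765 × 21 = 7.9306
  age 15: 0.20771 × 6 = 1.2463
  age 16: 0.14124 × 5 = 0.7062
  age 17: 0.08474 × 4 = 0.3390
R₀ = 0.0000 + 9.5550 + 7.9306 + 1.2463 + 0.7062 + 0.3390 = 19.7771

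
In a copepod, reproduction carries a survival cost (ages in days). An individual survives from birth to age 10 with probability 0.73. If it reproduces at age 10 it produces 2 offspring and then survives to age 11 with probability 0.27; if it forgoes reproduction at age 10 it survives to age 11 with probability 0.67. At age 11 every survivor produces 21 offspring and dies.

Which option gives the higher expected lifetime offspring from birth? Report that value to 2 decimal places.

10.27

breed at age 10: R₀ = 0.73 × (2 + 0.27 × 21) = 0.73 × 7.6700 = 5.5991
delay to age 11: R₀ = 0.73 × (0.67 × 21) = 0.73 × 14.0700 = 10.2711
Higher: delay to age 11 (10.2711).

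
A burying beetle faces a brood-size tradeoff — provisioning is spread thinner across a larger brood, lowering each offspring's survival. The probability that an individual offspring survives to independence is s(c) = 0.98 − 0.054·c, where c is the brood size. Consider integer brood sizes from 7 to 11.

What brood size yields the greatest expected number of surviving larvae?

9

Expected surviving larvae = c × s(c):
  c=7: 7 × 0.602 = 4.214
  c=8: 8 × 0.548 = 4.384
  c=9: 9 × 0.494 = 4.446
  c=10: 10 × 0.440 = 4.400
  c=11: 11 × 0.386 = 4.246
Maximum at c = 9 (4.446 surviving larvae).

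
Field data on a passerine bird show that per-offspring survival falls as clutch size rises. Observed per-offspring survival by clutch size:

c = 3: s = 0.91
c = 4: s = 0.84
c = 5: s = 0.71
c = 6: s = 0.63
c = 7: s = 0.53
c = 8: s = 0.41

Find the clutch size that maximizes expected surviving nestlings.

6

Expected surviving nestlings = c × s(c):
  c=3: 3 × 0.91 = 2.730
  c=4: 4 × 0.84 = 3.360
  c=5: 5 × 0.71 = 3.550
  c=6: 6 × 0.63 = 3.780
  c=7: 7 × 0.53 = 3.710
  c=8: 8 × 0.41 = 3.280
Maximum at c = 6 (3.780 surviving nestlings).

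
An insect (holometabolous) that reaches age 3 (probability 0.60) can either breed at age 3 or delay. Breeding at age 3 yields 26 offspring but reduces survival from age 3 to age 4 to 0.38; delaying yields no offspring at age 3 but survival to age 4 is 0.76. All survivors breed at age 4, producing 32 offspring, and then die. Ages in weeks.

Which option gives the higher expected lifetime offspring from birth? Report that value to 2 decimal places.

breed at age 3: R₀ = 0.60 × (26 + 0.38 × 32) = 0.60 × 38.1600 = 22.8960
delay to age 4: R₀ = 0.60 × (0.76 × 32) = 0.60 × 24.3200 = 14.5920
Higher: breed at age 3 (22.8960).

22.90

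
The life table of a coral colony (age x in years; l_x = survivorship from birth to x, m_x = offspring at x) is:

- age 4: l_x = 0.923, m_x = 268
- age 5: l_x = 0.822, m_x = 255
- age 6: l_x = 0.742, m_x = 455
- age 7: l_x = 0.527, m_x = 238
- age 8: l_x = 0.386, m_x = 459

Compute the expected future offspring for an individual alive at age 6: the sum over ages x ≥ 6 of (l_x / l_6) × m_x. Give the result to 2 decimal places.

l_6 = 0.742. Conditional survival from age 6 to x is l_x / l_6.
  x=6: (0.742/0.742) × 455 = 455.0000
  x=7: (0.527/0.742) × 238 = 169.0377
  x=8: (0.386/0.742) × 459 = 238.7790
Sum = 455.0000 + 169.0377 + 238.7790 = 862.8167

862.82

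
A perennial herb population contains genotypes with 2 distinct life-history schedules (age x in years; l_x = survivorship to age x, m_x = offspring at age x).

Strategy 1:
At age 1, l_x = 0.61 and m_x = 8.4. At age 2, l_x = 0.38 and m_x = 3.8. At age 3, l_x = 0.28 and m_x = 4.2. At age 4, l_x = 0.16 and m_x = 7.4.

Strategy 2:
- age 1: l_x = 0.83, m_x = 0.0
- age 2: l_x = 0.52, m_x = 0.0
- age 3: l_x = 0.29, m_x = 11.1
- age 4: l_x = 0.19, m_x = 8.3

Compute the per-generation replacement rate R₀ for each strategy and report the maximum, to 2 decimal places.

8.93

Strategy 1: R₀ = 0.61×8.4 + 0.38×3.8 + 0.28×4.2 + 0.16×7.4 = 8.9280
Strategy 2: R₀ = 0.83×0.0 + 0.52×0.0 + 0.29×11.1 + 0.19×8.3 = 4.7960
Highest R₀: strategy 1 with 8.9280.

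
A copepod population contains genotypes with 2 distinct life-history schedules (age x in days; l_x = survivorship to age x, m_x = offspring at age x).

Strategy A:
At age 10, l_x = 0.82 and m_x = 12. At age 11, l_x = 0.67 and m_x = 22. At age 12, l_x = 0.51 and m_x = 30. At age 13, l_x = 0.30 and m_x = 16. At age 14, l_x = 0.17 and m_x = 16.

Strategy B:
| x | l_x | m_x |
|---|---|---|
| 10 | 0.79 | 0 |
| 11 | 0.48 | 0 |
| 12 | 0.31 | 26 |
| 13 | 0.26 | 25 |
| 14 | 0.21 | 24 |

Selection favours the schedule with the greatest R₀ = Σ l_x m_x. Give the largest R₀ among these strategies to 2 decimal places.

Strategy A: R₀ = 0.82×12 + 0.67×22 + 0.51×30 + 0.30×16 + 0.17×16 = 47.4000
Strategy B: R₀ = 0.79×0 + 0.48×0 + 0.31×26 + 0.26×25 + 0.21×24 = 19.6000
Highest R₀: strategy A with 47.4000.

47.40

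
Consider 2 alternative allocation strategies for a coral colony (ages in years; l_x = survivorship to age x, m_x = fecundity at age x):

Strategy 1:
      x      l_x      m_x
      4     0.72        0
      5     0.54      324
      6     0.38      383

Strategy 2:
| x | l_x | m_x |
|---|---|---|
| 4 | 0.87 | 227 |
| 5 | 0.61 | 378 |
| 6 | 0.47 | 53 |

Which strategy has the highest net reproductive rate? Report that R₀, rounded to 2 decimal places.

452.98

Strategy 1: R₀ = 0.72×0 + 0.54×324 + 0.38×383 = 320.5000
Strategy 2: R₀ = 0.87×227 + 0.61×378 + 0.47×53 = 452.9800
Highest R₀: strategy 2 with 452.9800.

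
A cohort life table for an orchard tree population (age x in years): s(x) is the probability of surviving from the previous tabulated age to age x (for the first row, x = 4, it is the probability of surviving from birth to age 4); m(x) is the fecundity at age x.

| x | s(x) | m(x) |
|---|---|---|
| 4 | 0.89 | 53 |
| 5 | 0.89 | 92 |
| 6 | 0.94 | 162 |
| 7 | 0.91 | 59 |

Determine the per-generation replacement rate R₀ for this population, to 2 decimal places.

280.64

Survivorship from birth: l_x = s_4·s_5·…·s_x.
  l_4 = 0.89000
  l_5 = 0.79210
  l_6 = 0.74457
  l_7 = 0.67756
R₀ = Σ l_x m(x):
  age 4: 0.89000 × 53 = 47.1700
  age 5: 0.79210 × 92 = 72.8732
  age 6: 0.74457 × 162 = 120.6203
  age 7: 0.67756 × 59 = 39.9760
R₀ = 47.1700 + 72.8732 + 120.6203 + 39.9760 = 280.6396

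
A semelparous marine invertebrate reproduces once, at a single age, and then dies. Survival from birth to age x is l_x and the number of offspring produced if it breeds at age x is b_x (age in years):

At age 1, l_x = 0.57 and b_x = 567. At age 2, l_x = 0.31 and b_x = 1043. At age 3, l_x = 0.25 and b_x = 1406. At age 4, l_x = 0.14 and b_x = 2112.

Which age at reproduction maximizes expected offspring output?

3

Expected offspring if breeding at age x = l_x × b_x:
  age 1: 0.57 × 567 = 323.190
  age 2: 0.31 × 1043 = 323.330
  age 3: 0.25 × 1406 = 351.500
  age 4: 0.14 × 2112 = 295.680
Maximum at age 3 (351.500).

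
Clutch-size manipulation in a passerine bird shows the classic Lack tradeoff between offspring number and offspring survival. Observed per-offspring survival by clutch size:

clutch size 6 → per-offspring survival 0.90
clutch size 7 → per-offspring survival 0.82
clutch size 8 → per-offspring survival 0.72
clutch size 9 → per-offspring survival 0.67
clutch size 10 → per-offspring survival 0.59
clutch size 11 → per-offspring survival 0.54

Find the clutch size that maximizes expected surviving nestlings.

Expected surviving nestlings = c × s(c):
  c=6: 6 × 0.90 = 5.400
  c=7: 7 × 0.82 = 5.740
  c=8: 8 × 0.72 = 5.760
  c=9: 9 × 0.67 = 6.030
  c=10: 10 × 0.59 = 5.900
  c=11: 11 × 0.54 = 5.940
Maximum at c = 9 (6.030 surviving nestlings).

9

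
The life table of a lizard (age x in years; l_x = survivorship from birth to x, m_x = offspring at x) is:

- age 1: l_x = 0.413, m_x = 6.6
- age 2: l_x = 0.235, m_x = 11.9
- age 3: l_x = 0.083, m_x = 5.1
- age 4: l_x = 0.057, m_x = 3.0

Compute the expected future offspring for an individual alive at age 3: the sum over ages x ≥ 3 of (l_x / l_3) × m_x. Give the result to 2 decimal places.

7.16

l_3 = 0.083. Conditional survival from age 3 to x is l_x / l_3.
  x=3: (0.083/0.083) × 5.1 = 5.1000
  x=4: (0.057/0.083) × 3.0 = 2.0602
Sum = 5.1000 + 2.0602 = 7.1602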